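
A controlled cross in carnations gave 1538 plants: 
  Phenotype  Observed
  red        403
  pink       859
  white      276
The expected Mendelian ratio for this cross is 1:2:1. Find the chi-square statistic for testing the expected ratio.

The 1:2:1 ratio has 4 parts, so with N = 1538 the expected counts are:
  red: 1538 × 1/4 = 384.5
  pink: 1538 × 2/4 = 769
  white: 1538 × 1/4 = 384.5
χ² = Σ (O − E)² / E
  red: (403 − 384.5)² / 384.5 = 0.8901
  pink: (859 − 769)² / 769 = 10.5332
  white: (276 − 384.5)² / 384.5 = 30.6170
χ² = 0.8901 + 10.5332 + 30.6170 = 42.0403 ≈ 42.040

42.040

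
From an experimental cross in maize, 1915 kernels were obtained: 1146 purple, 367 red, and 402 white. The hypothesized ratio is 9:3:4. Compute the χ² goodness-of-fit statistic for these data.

Expected counts for N = 1915 under a 9:3:4 ratio (total parts = 16):
  purple: 1915 × 9/16 = 1077.1875
  red: 1915 × 3/16 = 359.0625
  white: 1915 × 4/16 = 478.75
χ² = Σ (O − E)² / E
  purple: (1146 − 1077.1875)² / 1077.1875 = 4.3959
  red: (367 − 359.0625)² / 359.0625 = 0.1755
  white: (402 − 478.75)² / 478.75 = 12.3040
χ² = 4.3959 + 0.1755 + 12.3040 = 16.8754 ≈ 16.875

16.875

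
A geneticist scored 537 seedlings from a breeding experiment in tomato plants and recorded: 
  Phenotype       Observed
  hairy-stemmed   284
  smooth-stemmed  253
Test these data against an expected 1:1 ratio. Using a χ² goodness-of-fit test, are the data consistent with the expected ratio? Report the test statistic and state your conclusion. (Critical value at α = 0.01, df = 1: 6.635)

1.790; consistent

Total ratio parts = 2. Expected numbers out of 537:
  hairy-stemmed: 537 × 1/2 = 268.5
  smooth-stemmed: 537 × 1/2 = 268.5
χ² = Σ (O − E)² / E
  hairy-stemmed: (284 − 268.5)² / 268.5 = 0.8948
  smooth-stemmed: (253 − 268.5)² / 268.5 = 0.8948
χ² = 0.8948 + 0.8948 = 1.7896 ≈ 1.790
Degrees of freedom = 2 − 1 = 1; critical value at α = 0.01 is 6.635.
Since 1.790 < 6.635, we fail to reject the null hypothesis — the data are consistent with the 1:1 ratio.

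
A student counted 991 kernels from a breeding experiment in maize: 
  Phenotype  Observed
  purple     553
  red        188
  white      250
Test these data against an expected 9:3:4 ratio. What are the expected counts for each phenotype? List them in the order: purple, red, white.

Total ratio parts = 16. Expected numbers out of 991:
  purple: 991 × 9/16 = 557.4375
  red: 991 × 3/16 = 185.8125
  white: 991 × 4/16 = 247.75

557.4375, 185.8125, 247.75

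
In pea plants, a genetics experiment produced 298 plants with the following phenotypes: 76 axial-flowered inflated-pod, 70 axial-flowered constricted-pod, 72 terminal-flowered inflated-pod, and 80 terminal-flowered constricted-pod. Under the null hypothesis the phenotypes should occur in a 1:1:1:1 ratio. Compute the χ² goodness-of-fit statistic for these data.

0.792

Under the 1:1:1:1 hypothesis (Σ ratio = 4, N = 298):
  axial-flowered inflated-pod: 298 × 1/4 = 74.5
  axial-flowered constricted-pod: 298 × 1/4 = 74.5
  terminal-flowered inflated-pod: 298 × 1/4 = 74.5
  terminal-flowered constricted-pod: 298 × 1/4 = 74.5
χ² = Σ (O − E)² / E
  axial-flowered inflated-pod: (76 − 74.5)² / 74.5 = 0.0302
  axial-flowered constricted-pod: (70 − 74.5)² / 74.5 = 0.2718
  terminal-flowered inflated-pod: (72 − 74.5)² / 74.5 = 0.0839
  terminal-flowered constricted-pod: (80 − 74.5)² / 74.5 = 0.4060
χ² = 0.0302 + 0.2718 + 0.0839 + 0.4060 = 0.7919 ≈ 0.792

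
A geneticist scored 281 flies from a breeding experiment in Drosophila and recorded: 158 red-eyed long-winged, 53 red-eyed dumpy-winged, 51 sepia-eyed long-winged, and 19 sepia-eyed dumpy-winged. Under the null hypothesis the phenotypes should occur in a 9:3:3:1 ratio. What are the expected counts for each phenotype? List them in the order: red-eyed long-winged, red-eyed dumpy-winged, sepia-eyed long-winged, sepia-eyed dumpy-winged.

158.0625, 52.6875, 52.6875, 17.5625

Under the 9:3:3:1 hypothesis (Σ ratio = 16, N = 281):
  red-eyed long-winged: 281 × 9/16 = 158.0625
  red-eyed dumpy-winged: 281 × 3/16 = 52.6875
  sepia-eyed long-winged: 281 × 3/16 = 52.6875
  sepia-eyed dumpy-winged: 281 × 1/16 = 17.5625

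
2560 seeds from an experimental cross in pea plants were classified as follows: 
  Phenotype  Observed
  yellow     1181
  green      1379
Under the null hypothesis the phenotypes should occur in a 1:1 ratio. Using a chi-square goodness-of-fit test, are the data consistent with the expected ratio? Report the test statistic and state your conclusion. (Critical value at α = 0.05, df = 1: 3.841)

15.314; not consistent

Expected counts for N = 2560 under a 1:1 ratio (total parts = 2):
  yellow: 2560 × 1/2 = 1280
  green: 2560 × 1/2 = 1280
χ² = Σ (O − E)² / E
  yellow: (1181 − 1280)² / 1280 = 7.6570
  green: (1379 − 1280)² / 1280 = 7.6570
χ² = 7.6570 + 7.6570 = 15.314
Degrees of freedom = 2 − 1 = 1; critical value at α = 0.05 is 3.841.
Since 15.314 > 3.841, we reject the null hypothesis — the data do not fit the 1:1 ratio.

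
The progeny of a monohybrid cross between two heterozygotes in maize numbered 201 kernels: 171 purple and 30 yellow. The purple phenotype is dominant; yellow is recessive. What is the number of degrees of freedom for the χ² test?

1

For a monohybrid cross between heterozygotes with complete dominance, the expected phenotypic ratio is 3:1.
A goodness-of-fit test with 2 phenotype classes has df = 2 − 1 = 1.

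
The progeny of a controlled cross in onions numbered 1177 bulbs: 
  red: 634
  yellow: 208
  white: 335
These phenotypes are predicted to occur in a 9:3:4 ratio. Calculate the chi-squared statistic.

Expected counts for N = 1177 under a 9:3:4 ratio (total parts = 16):
  red: 1177 × 9/16 = 662.0625
  yellow: 1177 × 3/16 = 220.6875
  white: 1177 × 4/16 = 294.25
χ² = Σ (O − E)² / E
  red: (634 − 662.0625)² / 662.0625 = 1.1895
  yellow: (208 − 220.6875)² / 220.6875 = 0.7294
  white: (335 − 294.25)² / 294.25 = 5.6434
χ² = 1.1895 + 0.7294 + 5.6434 = 7.5623 ≈ 7.562

7.562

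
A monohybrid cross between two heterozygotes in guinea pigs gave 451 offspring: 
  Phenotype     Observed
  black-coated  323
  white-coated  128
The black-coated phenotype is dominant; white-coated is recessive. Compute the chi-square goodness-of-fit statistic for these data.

2.750

For a monohybrid cross between heterozygotes with complete dominance, the expected phenotypic ratio is 3:1.
The 3:1 ratio has 4 parts, so with N = 451 the expected counts are:
  black-coated: 451 × 3/4 = 338.25
  white-coated: 451 × 1/4 = 112.75
χ² = Σ (O − E)² / E
  black-coated: (323 − 338.25)² / 338.25 = 0.6875
  white-coated: (128 − 112.75)² / 112.75 = 2.0626
χ² = 0.6875 + 2.0626 = 2.7501 ≈ 2.750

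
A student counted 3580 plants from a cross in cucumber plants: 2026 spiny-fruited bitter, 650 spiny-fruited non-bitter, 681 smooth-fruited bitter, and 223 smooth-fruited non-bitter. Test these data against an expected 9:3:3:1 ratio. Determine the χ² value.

The 9:3:3:1 ratio has 16 parts, so with N = 3580 the expected counts are:
  spiny-fruited bitter: 3580 × 9/16 = 2013.75
  spiny-fruited non-bitter: 3580 × 3/16 = 671.25
  smooth-fruited bitter: 3580 × 3/16 = 671.25
  smooth-fruited non-bitter: 3580 × 1/16 = 223.75
χ² = Σ (O − E)² / E
  spiny-fruited bitter: (2026 − 2013.75)² / 2013.75 = 0.0745
  spiny-fruited non-bitter: (650 − 671.25)² / 671.25 = 0.6727
  smooth-fruited bitter: (681 − 671.25)² / 671.25 = 0.1416
  smooth-fruited non-bitter: (223 − 223.75)² / 223.75 = 0.0025
χ² = 0.0745 + 0.6727 + 0.1416 + 0.0025 = 0.8913 ≈ 0.891

0.891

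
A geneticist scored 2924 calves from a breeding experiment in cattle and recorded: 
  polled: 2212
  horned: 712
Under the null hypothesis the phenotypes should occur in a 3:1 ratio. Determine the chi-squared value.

0.658

Expected counts for N = 2924 under a 3:1 ratio (total parts = 4):
  polled: 2924 × 3/4 = 2193
  horned: 2924 × 1/4 = 731
χ² = Σ (O − E)² / E
  polled: (2212 − 2193)² / 2193 = 0.1646
  horned: (712 − 731)² / 731 = 0.4938
χ² = 0.1646 + 0.4938 = 0.6584 ≈ 0.658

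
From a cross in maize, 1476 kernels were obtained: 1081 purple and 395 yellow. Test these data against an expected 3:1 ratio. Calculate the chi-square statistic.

Total ratio parts = 4. Expected numbers out of 1476:
  purple: 1476 × 3/4 = 1107
  yellow: 1476 × 1/4 = 369
χ² = Σ (O − E)² / E
  purple: (1081 − 1107)² / 1107 = 0.6107
  yellow: (395 − 369)² / 369 = 1.8320
χ² = 0.6107 + 1.8320 = 2.4427 ≈ 2.443

2.443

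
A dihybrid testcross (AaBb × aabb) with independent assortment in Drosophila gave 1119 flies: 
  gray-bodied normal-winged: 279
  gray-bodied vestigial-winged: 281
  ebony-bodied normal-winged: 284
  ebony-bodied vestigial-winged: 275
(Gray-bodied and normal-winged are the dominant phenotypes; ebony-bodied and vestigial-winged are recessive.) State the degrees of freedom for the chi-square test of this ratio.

3

A dihybrid testcross with independent assortment gives a 1:1:1:1 ratio.
A goodness-of-fit test with 4 phenotype classes has df = 4 − 1 = 3.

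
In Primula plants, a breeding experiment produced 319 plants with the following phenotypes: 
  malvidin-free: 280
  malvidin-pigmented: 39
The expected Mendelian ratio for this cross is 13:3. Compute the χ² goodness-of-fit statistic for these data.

Under the 13:3 hypothesis (Σ ratio = 16, N = 319):
  malvidin-free: 319 × 13/16 = 259.1875
  malvidin-pigmented: 319 × 3/16 = 59.8125
χ² = Σ (O − E)² / E
  malvidin-free: (280 − 259.1875)² / 259.1875 = 1.6712
  malvidin-pigmented: (39 − 59.8125)² / 59.8125 = 7.2420
χ² = 1.6712 + 7.2420 = 8.9132 ≈ 8.913

8.913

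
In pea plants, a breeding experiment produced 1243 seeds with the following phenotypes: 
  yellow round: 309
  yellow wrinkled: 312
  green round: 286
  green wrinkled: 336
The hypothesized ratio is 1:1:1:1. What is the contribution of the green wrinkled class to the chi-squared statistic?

2.052

Under the 1:1:1:1 hypothesis (Σ ratio = 4, N = 1243):
  yellow round: 1243 × 1/4 = 310.75
  yellow wrinkled: 1243 × 1/4 = 310.75
  green round: 1243 × 1/4 = 310.75
  green wrinkled: 1243 × 1/4 = 310.75
Contribution of green wrinkled: (336 − 310.75)² / 310.75 = 2.0517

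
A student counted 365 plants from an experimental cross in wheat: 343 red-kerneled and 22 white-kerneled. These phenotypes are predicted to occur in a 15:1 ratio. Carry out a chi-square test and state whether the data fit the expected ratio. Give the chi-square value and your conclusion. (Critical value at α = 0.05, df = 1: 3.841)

The 15:1 ratio has 16 parts, so with N = 365 the expected counts are:
  red-kerneled: 365 × 15/16 = 342.1875
  white-kerneled: 365 × 1/16 = 22.8125
χ² = Σ (O − E)² / E
  red-kerneled: (343 − 342.1875)² / 342.1875 = 0.0019
  white-kerneled: (22 − 22.8125)² / 22.8125 = 0.0289
χ² = 0.0019 + 0.0289 = 0.0308 ≈ 0.031
Degrees of freedom = 2 − 1 = 1; critical value at α = 0.05 is 3.841.
Since 0.031 < 3.841, we fail to reject the null hypothesis — the data are consistent with the 15:1 ratio.

0.031; consistent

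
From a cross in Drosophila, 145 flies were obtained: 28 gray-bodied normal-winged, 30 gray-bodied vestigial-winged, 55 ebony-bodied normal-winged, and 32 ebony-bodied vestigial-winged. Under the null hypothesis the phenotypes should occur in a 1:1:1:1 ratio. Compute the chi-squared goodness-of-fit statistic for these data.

Total ratio parts = 4. Expected numbers out of 145:
  gray-bodied normal-winged: 145 × 1/4 = 36.25
  gray-bodied vestigial-winged: 145 × 1/4 = 36.25
  ebony-bodied normal-winged: 145 × 1/4 = 36.25
  ebony-bodied vestigial-winged: 145 × 1/4 = 36.25
χ² = Σ (O − E)² / E
  gray-bodied normal-winged: (28 − 36.25)² / 36.25 = 1.8776
  gray-bodied vestigial-winged: (30 − 36.25)² / 36.25 = 1.0776
  ebony-bodied normal-winged: (55 − 36.25)² / 36.25 = 9.6983
  ebony-bodied vestigial-winged: (32 − 36.25)² / 36.25 = 0.4983
χ² = 1.8776 + 1.0776 + 9.6983 + 0.4983 = 13.1518 ≈ 13.152

13.152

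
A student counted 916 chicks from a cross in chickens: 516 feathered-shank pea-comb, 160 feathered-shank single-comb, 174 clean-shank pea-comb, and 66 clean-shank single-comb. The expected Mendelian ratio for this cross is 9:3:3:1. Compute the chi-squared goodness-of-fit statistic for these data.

Under the 9:3:3:1 hypothesis (Σ ratio = 16, N = 916):
  feathered-shank pea-comb: 916 × 9/16 = 515.25
  feathered-shank single-comb: 916 × 3/16 = 171.75
  clean-shank pea-comb: 916 × 3/16 = 171.75
  clean-shank single-comb: 916 × 1/16 = 57.25
χ² = Σ (O − E)² / E
  feathered-shank pea-comb: (516 − 515.25)² / 515.25 = 0.0011
  feathered-shank single-comb: (160 − 171.75)² / 171.75 = 0.8039
  clean-shank pea-comb: (174 − 171.75)² / 171.75 = 0.0295
  clean-shank single-comb: (66 − 57.25)² / 57.25 = 1.3373
χ² = 0.0011 + 0.8039 + 0.0295 + 1.3373 = 2.1718 ≈ 2.172

2.172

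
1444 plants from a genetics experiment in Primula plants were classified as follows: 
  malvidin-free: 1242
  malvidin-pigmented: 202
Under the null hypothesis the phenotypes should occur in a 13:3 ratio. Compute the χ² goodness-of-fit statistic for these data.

Under the 13:3 hypothesis (Σ ratio = 16, N = 1444):
  malvidin-free: 1444 × 13/16 = 1173.25
  malvidin-pigmented: 1444 × 3/16 = 270.75
χ² = Σ (O − E)² / E
  malvidin-free: (1242 − 1173.25)² / 1173.25 = 4.0286
  malvidin-pigmented: (202 − 270.75)² / 270.75 = 17.4573
χ² = 4.0286 + 17.4573 = 21.4859 ≈ 21.486

21.486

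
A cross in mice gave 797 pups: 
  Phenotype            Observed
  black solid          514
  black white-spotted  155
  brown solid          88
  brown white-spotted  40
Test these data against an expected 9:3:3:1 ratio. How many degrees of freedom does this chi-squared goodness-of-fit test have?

3

A goodness-of-fit test with 4 phenotype classes has df = 4 − 1 = 3.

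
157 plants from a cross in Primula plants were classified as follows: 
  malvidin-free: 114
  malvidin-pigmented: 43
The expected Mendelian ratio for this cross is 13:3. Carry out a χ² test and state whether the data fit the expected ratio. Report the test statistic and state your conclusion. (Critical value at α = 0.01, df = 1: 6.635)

7.691; not consistent

Expected counts for N = 157 under a 13:3 ratio (total parts = 16):
  malvidin-free: 157 × 13/16 = 127.5625
  malvidin-pigmented: 157 × 3/16 = 29.4375
χ² = Σ (O − E)² / E
  malvidin-free: (114 − 127.5625)² / 127.5625 = 1.4420
  malvidin-pigmented: (43 − 29.4375)² / 29.4375 = 6.2485
χ² = 1.4420 + 6.2485 = 7.6905 ≈ 7.691
Degrees of freedom = 2 − 1 = 1; critical value at α = 0.01 is 6.635.
Since 7.691 > 6.635, we reject the null hypothesis — the data do not fit the 13:3 ratio.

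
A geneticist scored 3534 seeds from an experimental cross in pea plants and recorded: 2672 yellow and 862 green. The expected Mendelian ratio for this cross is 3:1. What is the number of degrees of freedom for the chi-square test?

A goodness-of-fit test with 2 phenotype classes has df = 2 − 1 = 1.

1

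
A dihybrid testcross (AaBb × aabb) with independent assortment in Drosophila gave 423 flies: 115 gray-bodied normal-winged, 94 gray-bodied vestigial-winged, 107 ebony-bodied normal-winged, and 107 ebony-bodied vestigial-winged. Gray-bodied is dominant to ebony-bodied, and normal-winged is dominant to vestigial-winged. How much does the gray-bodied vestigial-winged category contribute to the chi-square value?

1.306

A dihybrid testcross with independent assortment gives a 1:1:1:1 ratio.
The 1:1:1:1 ratio has 4 parts, so with N = 423 the expected counts are:
  gray-bodied normal-winged: 423 × 1/4 = 105.75
  gray-bodied vestigial-winged: 423 × 1/4 = 105.75
  ebony-bodied normal-winged: 423 × 1/4 = 105.75
  ebony-bodied vestigial-winged: 423 × 1/4 = 105.75
Contribution of gray-bodied vestigial-winged: (94 − 105.75)² / 105.75 = 1.3056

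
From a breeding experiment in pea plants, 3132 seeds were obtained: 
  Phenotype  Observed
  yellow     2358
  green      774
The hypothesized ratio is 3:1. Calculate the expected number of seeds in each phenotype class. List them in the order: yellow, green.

2349, 783

Total ratio parts = 4. Expected numbers out of 3132:
  yellow: 3132 × 3/4 = 2349
  green: 3132 × 1/4 = 783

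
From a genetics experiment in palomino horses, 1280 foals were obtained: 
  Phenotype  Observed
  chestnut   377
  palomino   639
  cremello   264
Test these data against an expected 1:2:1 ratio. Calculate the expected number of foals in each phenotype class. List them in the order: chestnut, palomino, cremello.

320, 640, 320

The 1:2:1 ratio has 4 parts, so with N = 1280 the expected counts are:
  chestnut: 1280 × 1/4 = 320
  palomino: 1280 × 2/4 = 640
  cremello: 1280 × 1/4 = 320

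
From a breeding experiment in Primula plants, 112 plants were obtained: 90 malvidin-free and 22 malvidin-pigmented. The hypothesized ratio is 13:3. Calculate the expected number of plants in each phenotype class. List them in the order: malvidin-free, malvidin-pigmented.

91, 21

Under the 13:3 hypothesis (Σ ratio = 16, N = 112):
  malvidin-free: 112 × 13/16 = 91
  malvidin-pigmented: 112 × 3/16 = 21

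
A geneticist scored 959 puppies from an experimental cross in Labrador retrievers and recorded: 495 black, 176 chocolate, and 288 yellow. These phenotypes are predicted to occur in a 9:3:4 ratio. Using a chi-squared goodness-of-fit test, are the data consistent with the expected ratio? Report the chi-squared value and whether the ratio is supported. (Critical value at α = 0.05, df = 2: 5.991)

13.452; not consistent

Expected counts for N = 959 under a 9:3:4 ratio (total parts = 16):
  black: 959 × 9/16 = 539.4375
  chocolate: 959 × 3/16 = 179.8125
  yellow: 959 × 4/16 = 239.75
χ² = Σ (O − E)² / E
  black: (495 − 539.4375)² / 539.4375 = 3.6606
  chocolate: (176 − 179.8125)² / 179.8125 = 0.0808
  yellow: (288 − 239.75)² / 239.75 = 9.7104
χ² = 3.6606 + 0.0808 + 9.7104 = 13.4518 ≈ 13.452
Degrees of freedom = 3 − 1 = 2; critical value at α = 0.05 is 5.991.
Since 13.452 > 5.991, we reject the null hypothesis — the data do not fit the 9:3:4 ratio.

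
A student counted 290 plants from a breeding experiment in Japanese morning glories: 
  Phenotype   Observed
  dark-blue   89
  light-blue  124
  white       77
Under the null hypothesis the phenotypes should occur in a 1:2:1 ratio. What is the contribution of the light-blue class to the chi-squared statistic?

Under the 1:2:1 hypothesis (Σ ratio = 4, N = 290):
  dark-blue: 290 × 1/4 = 72.5
  light-blue: 290 × 2/4 = 145
  white: 290 × 1/4 = 72.5
Contribution of light-blue: (124 − 145)² / 145 = 3.0414

3.041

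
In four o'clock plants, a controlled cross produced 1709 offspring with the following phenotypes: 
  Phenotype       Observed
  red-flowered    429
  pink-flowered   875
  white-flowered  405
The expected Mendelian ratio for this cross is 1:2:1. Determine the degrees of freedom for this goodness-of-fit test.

A goodness-of-fit test with 3 phenotype classes has df = 3 − 1 = 2.

2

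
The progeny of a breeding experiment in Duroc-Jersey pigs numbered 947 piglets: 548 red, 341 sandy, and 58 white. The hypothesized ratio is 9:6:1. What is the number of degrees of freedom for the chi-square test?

A goodness-of-fit test with 3 phenotype classes has df = 3 − 1 = 2.

2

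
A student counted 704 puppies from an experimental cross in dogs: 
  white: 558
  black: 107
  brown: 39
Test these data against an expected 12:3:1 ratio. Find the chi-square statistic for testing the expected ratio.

Expected counts for N = 704 under a 12:3:1 ratio (total parts = 16):
  white: 704 × 12/16 = 528
  black: 704 × 3/16 = 132
  brown: 704 × 1/16 = 44
χ² = Σ (O − E)² / E
  white: (558 − 528)² / 528 = 1.7045
  black: (107 − 132)² / 132 = 4.7348
  brown: (39 − 44)² / 44 = 0.5682
χ² = 1.7045 + 4.7348 + 0.5682 = 7.0075 ≈ 7.008

7.008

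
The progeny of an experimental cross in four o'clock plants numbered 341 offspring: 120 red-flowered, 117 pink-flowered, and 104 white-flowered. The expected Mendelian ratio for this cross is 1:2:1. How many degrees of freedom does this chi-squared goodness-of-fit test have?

2

A goodness-of-fit test with 3 phenotype classes has df = 3 − 1 = 2.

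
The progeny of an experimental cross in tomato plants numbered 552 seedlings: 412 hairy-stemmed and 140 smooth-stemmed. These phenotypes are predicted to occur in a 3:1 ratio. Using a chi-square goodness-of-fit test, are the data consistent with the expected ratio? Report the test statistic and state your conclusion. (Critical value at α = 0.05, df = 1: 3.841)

0.039; consistent

The 3:1 ratio has 4 parts, so with N = 552 the expected counts are:
  hairy-stemmed: 552 × 3/4 = 414
  smooth-stemmed: 552 × 1/4 = 138
χ² = Σ (O − E)² / E
  hairy-stemmed: (412 − 414)² / 414 = 0.0097
  smooth-stemmed: (140 − 138)² / 138 = 0.0290
χ² = 0.0097 + 0.0290 = 0.0387 ≈ 0.039
Degrees of freedom = 2 − 1 = 1; critical value at α = 0.05 is 3.841.
Since 0.039 < 3.841, we fail to reject the null hypothesis — the data are consistent with the 3:1 ratio.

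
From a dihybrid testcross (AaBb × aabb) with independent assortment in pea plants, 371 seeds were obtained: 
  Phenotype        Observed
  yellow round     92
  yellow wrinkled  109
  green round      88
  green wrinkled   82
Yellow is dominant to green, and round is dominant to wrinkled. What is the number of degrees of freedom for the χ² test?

A dihybrid testcross with independent assortment gives a 1:1:1:1 ratio.
A goodness-of-fit test with 4 phenotype classes has df = 4 − 1 = 3.

3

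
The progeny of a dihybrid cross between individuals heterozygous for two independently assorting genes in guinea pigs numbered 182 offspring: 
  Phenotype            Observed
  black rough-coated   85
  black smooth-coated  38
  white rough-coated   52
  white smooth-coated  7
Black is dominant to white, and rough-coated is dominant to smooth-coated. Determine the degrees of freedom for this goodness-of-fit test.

3

A dihybrid F₂ with independent assortment and complete dominance at both loci gives a 9:3:3:1 phenotypic ratio.
A goodness-of-fit test with 4 phenotype classes has df = 4 − 1 = 3.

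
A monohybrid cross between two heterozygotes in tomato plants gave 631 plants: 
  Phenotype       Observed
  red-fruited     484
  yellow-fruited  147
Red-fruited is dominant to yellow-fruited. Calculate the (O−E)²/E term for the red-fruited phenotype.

0.244

For a monohybrid cross between heterozygotes with complete dominance, the expected phenotypic ratio is 3:1.
Expected counts for N = 631 under a 3:1 ratio (total parts = 4):
  red-fruited: 631 × 3/4 = 473.25
  yellow-fruited: 631 × 1/4 = 157.75
Contribution of red-fruited: (484 − 473.25)² / 473.25 = 0.2442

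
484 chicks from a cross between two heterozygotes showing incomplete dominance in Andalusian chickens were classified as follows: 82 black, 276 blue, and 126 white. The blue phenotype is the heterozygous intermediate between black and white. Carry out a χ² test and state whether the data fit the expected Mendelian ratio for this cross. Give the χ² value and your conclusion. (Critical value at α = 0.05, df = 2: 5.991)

17.554; not consistent

With incomplete dominance, a heterozygote × heterozygote cross gives a 1:2:1 phenotypic ratio.
Total ratio parts = 4. Expected numbers out of 484:
  black: 484 × 1/4 = 121
  blue: 484 × 2/4 = 242
  white: 484 × 1/4 = 121
χ² = Σ (O − E)² / E
  black: (82 − 121)² / 121 = 12.5702
  blue: (276 − 242)² / 242 = 4.7769
  white: (126 − 121)² / 121 = 0.2066
χ² = 12.5702 + 4.7769 + 0.2066 = 17.5537 ≈ 17.554
Degrees of freedom = 3 − 1 = 2; critical value at α = 0.05 is 5.991.
Since 17.554 > 5.991, we reject the null hypothesis — the data do not fit the 1:2:1 ratio.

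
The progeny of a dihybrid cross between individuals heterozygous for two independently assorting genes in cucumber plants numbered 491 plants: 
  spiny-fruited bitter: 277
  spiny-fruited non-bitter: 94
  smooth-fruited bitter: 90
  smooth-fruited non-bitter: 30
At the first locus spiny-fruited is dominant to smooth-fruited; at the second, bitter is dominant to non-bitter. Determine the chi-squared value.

0.105

A dihybrid F₂ with independent assortment and complete dominance at both loci gives a 9:3:3:1 phenotypic ratio.
Under the 9:3:3:1 hypothesis (Σ ratio = 16, N = 491):
  spiny-fruited bitter: 491 × 9/16 = 276.1875
  spiny-fruited non-bitter: 491 × 3/16 = 92.0625
  smooth-fruited bitter: 491 × 3/16 = 92.0625
  smooth-fruited non-bitter: 491 × 1/16 = 30.6875
χ² = Σ (O − E)² / E
  spiny-fruited bitter: (277 − 276.1875)² / 276.1875 = 0.0024
  spiny-fruited non-bitter: (94 − 92.0625)² / 92.0625 = 0.0408
  smooth-fruited bitter: (90 − 92.0625)² / 92.0625 = 0.0462
  smooth-fruited non-bitter: (30 − 30.6875)² / 30.6875 = 0.0154
χ² = 0.0024 + 0.0408 + 0.0462 + 0.0154 = 0.1048 ≈ 0.105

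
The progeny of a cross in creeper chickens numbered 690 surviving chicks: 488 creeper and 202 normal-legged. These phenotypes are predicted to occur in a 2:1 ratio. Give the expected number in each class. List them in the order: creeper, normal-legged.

Total ratio parts = 3. Expected numbers out of 690:
  creeper: 690 × 2/3 = 460
  normal-legged: 690 × 1/3 = 230

460, 230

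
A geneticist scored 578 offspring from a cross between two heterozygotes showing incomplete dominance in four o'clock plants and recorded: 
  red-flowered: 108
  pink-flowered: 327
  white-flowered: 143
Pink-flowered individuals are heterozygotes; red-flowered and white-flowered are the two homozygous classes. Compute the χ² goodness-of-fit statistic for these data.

With incomplete dominance, a heterozygote × heterozygote cross gives a 1:2:1 phenotypic ratio.
Total ratio parts = 4. Expected numbers out of 578:
  red-flowered: 578 × 1/4 = 144.5
  pink-flowered: 578 × 2/4 = 289
  white-flowered: 578 × 1/4 = 144.5
χ² = Σ (O − E)² / E
  red-flowered: (108 − 144.5)² / 144.5 = 9.2197
  pink-flowered: (327 − 289)² / 289 = 4.9965
  white-flowered: (143 − 144.5)² / 144.5 = 0.0156
χ² = 9.2197 + 4.9965 + 0.0156 = 14.2318 ≈ 14.232

14.232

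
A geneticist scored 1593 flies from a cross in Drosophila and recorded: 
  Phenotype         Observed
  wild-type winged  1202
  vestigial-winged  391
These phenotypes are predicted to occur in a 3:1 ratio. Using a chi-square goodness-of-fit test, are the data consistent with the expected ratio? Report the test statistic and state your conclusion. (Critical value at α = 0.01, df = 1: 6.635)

The 3:1 ratio has 4 parts, so with N = 1593 the expected counts are:
  wild-type winged: 1593 × 3/4 = 1194.75
  vestigial-winged: 1593 × 1/4 = 398.25
χ² = Σ (O − E)² / E
  wild-type winged: (1202 − 1194.75)² / 1194.75 = 0.0440
  vestigial-winged: (391 − 398.25)² / 398.25 = 0.1320
χ² = 0.0440 + 0.1320 = 0.176
Degrees of freedom = 2 − 1 = 1; critical value at α = 0.01 is 6.635.
Since 0.176 < 6.635, we fail to reject the null hypothesis — the data are consistent with the 3:1 ratio.

0.176; consistent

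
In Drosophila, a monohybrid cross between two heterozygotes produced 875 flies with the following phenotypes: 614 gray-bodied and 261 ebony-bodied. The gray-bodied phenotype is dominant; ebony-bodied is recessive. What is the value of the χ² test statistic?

10.880

For a monohybrid cross between heterozygotes with complete dominance, the expected phenotypic ratio is 3:1.
Expected counts for N = 875 under a 3:1 ratio (total parts = 4):
  gray-bodied: 875 × 3/4 = 656.25
  ebony-bodied: 875 × 1/4 = 218.75
χ² = Σ (O − E)² / E
  gray-bodied: (614 − 656.25)² / 656.25 = 2.7201
  ebony-bodied: (261 − 218.75)² / 218.75 = 8.1603
χ² = 2.7201 + 8.1603 = 10.8804 ≈ 10.880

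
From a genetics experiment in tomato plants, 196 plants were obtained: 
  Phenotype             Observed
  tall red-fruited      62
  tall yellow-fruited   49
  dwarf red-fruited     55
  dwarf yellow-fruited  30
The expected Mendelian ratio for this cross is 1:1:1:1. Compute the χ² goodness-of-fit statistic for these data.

11.551

The 1:1:1:1 ratio has 4 parts, so with N = 196 the expected counts are:
  tall red-fruited: 196 × 1/4 = 49
  tall yellow-fruited: 196 × 1/4 = 49
  dwarf red-fruited: 196 × 1/4 = 49
  dwarf yellow-fruited: 196 × 1/4 = 49
χ² = Σ (O − E)² / E
  tall red-fruited: (62 − 49)² / 49 = 3.4490
  tall yellow-fruited: (49 − 49)² / 49 = 0.0000
  dwarf red-fruited: (55 − 49)² / 49 = 0.7347
  dwarf yellow-fruited: (30 − 49)² / 49 = 7.3673
χ² = 3.4490 + 0.0000 + 0.7347 + 7.3673 = 11.551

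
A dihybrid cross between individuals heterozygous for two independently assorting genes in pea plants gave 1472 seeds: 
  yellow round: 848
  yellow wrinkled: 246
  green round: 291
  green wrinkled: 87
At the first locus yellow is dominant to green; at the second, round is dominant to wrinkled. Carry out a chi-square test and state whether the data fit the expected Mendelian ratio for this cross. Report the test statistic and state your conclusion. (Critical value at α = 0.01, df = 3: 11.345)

4.831; consistent

A dihybrid F₂ with independent assortment and complete dominance at both loci gives a 9:3:3:1 phenotypic ratio.
Total ratio parts = 16. Expected numbers out of 1472:
  yellow round: 1472 × 9/16 = 828
  yellow wrinkled: 1472 × 3/16 = 276
  green round: 1472 × 3/16 = 276
  green wrinkled: 1472 × 1/16 = 92
χ² = Σ (O − E)² / E
  yellow round: (848 − 828)² / 828 = 0.4831
  yellow wrinkled: (246 − 276)² / 276 = 3.2609
  green round: (291 − 276)² / 276 = 0.8152
  green wrinkled: (87 − 92)² / 92 = 0.2717
χ² = 0.4831 + 3.2609 + 0.8152 + 0.2717 = 4.8309 ≈ 4.831
Degrees of freedom = 4 − 1 = 3; critical value at α = 0.01 is 11.345.
Since 4.831 < 11.345, we fail to reject the null hypothesis — the data are consistent with the 9:3:3:1 ratio.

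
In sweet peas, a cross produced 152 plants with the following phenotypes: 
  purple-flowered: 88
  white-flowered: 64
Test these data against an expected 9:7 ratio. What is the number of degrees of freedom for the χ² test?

A goodness-of-fit test with 2 phenotype classes has df = 2 − 1 = 1.

1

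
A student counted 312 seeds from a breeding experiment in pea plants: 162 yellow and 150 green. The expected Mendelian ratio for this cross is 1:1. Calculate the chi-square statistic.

0.462

Expected counts for N = 312 under a 1:1 ratio (total parts = 2):
  yellow: 312 × 1/2 = 156
  green: 312 × 1/2 = 156
χ² = Σ (O − E)² / E
  yellow: (162 − 156)² / 156 = 0.2308
  green: (150 − 156)² / 156 = 0.2308
χ² = 0.2308 + 0.2308 = 0.4616 ≈ 0.462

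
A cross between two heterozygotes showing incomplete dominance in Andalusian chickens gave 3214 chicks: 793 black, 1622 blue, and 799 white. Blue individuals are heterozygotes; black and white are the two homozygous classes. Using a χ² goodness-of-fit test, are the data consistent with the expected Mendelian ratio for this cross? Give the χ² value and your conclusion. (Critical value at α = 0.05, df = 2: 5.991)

With incomplete dominance, a heterozygote × heterozygote cross gives a 1:2:1 phenotypic ratio.
Under the 1:2:1 hypothesis (Σ ratio = 4, N = 3214):
  black: 3214 × 1/4 = 803.5
  blue: 3214 × 2/4 = 1607
  white: 3214 × 1/4 = 803.5
χ² = Σ (O − E)² / E
  black: (793 − 803.5)² / 803.5 = 0.1372
  blue: (1622 − 1607)² / 1607 = 0.1400
  white: (799 − 803.5)² / 803.5 = 0.0252
χ² = 0.1372 + 0.1400 + 0.0252 = 0.3024 ≈ 0.302
Degrees of freedom = 3 − 1 = 2; critical value at α = 0.05 is 5.991.
Since 0.302 < 5.991, we fail to reject the null hypothesis — the data are consistent with the 1:2:1 ratio.

0.302; consistent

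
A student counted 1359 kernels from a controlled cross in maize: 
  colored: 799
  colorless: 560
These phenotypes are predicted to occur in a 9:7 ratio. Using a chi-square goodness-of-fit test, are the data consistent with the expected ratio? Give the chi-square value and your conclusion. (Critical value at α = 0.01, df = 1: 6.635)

3.572; consistent

The 9:7 ratio has 16 parts, so with N = 1359 the expected counts are:
  colored: 1359 × 9/16 = 764.4375
  colorless: 1359 × 7/16 = 594.5625
χ² = Σ (O − E)² / E
  colored: (799 − 764.4375)² / 764.4375 = 1.5627
  colorless: (560 − 594.5625)² / 594.5625 = 2.0092
χ² = 1.5627 + 2.0092 = 3.5719 ≈ 3.572
Degrees of freedom = 2 − 1 = 1; critical value at α = 0.01 is 6.635.
Since 3.572 < 6.635, we fail to reject the null hypothesis — the data are consistent with the 9:7 ratio.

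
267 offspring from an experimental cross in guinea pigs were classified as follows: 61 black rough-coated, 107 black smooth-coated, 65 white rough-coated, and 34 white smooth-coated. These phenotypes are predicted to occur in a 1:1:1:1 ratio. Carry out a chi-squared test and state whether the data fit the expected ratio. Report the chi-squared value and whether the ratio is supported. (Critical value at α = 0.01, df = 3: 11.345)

Under the 1:1:1:1 hypothesis (Σ ratio = 4, N = 267):
  black rough-coated: 267 × 1/4 = 66.75
  black smooth-coated: 267 × 1/4 = 66.75
  white rough-coated: 267 × 1/4 = 66.75
  white smooth-coated: 267 × 1/4 = 66.75
χ² = Σ (O − E)² / E
  black rough-coated: (61 − 66.75)² / 66.75 = 0.4953
  black smooth-coated: (107 − 66.75)² / 66.75 = 24.2706
  white rough-coated: (65 − 66.75)² / 66.75 = 0.0459
  white smooth-coated: (34 − 66.75)² / 66.75 = 16.0684
χ² = 0.4953 + 24.2706 + 0.0459 + 16.0684 = 40.8802 ≈ 40.880
Degrees of freedom = 4 − 1 = 3; critical value at α = 0.01 is 11.345.
Since 40.880 > 11.345, we reject the null hypothesis — the data do not fit the 1:1:1:1 ratio.

40.880; not consistent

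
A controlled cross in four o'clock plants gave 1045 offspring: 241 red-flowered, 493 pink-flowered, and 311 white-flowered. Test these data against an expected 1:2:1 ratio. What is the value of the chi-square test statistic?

Total ratio parts = 4. Expected numbers out of 1045:
  red-flowered: 1045 × 1/4 = 261.25
  pink-flowered: 1045 × 2/4 = 522.5
  white-flowered: 1045 × 1/4 = 261.25
χ² = Σ (O − E)² / E
  red-flowered: (241 − 261.25)² / 261.25 = 1.5696
  pink-flowered: (493 − 522.5)² / 522.5 = 1.6656
  white-flowered: (311 − 261.25)² / 261.25 = 9.4739
χ² = 1.5696 + 1.6656 + 9.4739 = 12.7091 ≈ 12.709

12.709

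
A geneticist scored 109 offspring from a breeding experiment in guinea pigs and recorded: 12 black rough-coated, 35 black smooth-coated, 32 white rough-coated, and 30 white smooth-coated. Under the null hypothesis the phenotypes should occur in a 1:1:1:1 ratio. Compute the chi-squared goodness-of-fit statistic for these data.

11.844

Expected counts for N = 109 under a 1:1:1:1 ratio (total parts = 4):
  black rough-coated: 109 × 1/4 = 27.25
  black smooth-coated: 109 × 1/4 = 27.25
  white rough-coated: 109 × 1/4 = 27.25
  white smooth-coated: 109 × 1/4 = 27.25
χ² = Σ (O − E)² / E
  black rough-coated: (12 − 27.25)² / 27.25 = 8.5344
  black smooth-coated: (35 − 27.25)² / 27.25 = 2.2041
  white rough-coated: (32 − 27.25)² / 27.25 = 0.8280
  white smooth-coated: (30 − 27.25)² / 27.25 = 0.2775
χ² = 8.5344 + 2.2041 + 0.8280 + 0.2775 = 11.844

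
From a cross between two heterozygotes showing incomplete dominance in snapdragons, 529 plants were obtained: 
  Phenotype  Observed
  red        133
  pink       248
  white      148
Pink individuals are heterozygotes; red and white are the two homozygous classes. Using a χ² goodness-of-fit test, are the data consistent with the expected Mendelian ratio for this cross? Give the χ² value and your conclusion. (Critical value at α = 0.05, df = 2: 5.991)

With incomplete dominance, a heterozygote × heterozygote cross gives a 1:2:1 phenotypic ratio.
The 1:2:1 ratio has 4 parts, so with N = 529 the expected counts are:
  red: 529 × 1/4 = 132.25
  pink: 529 × 2/4 = 264.5
  white: 529 × 1/4 = 132.25
χ² = Σ (O − E)² / E
  red: (133 − 132.25)² / 132.25 = 0.0043
  pink: (248 − 264.5)² / 264.5 = 1.0293
  white: (148 − 132.25)² / 132.25 = 1.8757
χ² = 0.0043 + 1.0293 + 1.8757 = 2.9093 ≈ 2.909
Degrees of freedom = 3 − 1 = 2; critical value at α = 0.05 is 5.991.
Since 2.909 < 5.991, we fail to reject the null hypothesis — the data are consistent with the 1:2:1 ratio.

2.909; consistent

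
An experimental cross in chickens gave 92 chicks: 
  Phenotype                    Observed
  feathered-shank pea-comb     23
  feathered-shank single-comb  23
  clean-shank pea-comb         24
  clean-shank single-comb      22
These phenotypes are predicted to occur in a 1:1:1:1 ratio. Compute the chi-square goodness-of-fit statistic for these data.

Expected counts for N = 92 under a 1:1:1:1 ratio (total parts = 4):
  feathered-shank pea-comb: 92 × 1/4 = 23
  feathered-shank single-comb: 92 × 1/4 = 23
  clean-shank pea-comb: 92 × 1/4 = 23
  clean-shank single-comb: 92 × 1/4 = 23
χ² = Σ (O − E)² / E
  feathered-shank pea-comb: (23 − 23)² / 23 = 0.0000
  feathered-shank single-comb: (23 − 23)² / 23 = 0.0000
  clean-shank pea-comb: (24 − 23)² / 23 = 0.0435
  clean-shank single-comb: (22 − 23)² / 23 = 0.0435
χ² = 0.0000 + 0.0000 + 0.0435 + 0.0435 = 0.087

0.087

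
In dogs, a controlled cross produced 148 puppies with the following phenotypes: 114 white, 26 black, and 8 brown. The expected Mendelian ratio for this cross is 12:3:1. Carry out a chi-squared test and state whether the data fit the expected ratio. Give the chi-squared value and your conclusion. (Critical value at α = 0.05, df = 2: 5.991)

0.360; consistent

Total ratio parts = 16. Expected numbers out of 148:
  white: 148 × 12/16 = 111
  black: 148 × 3/16 = 27.75
  brown: 148 × 1/16 = 9.25
χ² = Σ (O − E)² / E
  white: (114 − 111)² / 111 = 0.0811
  black: (26 − 27.75)² / 27.75 = 0.1104
  brown: (8 − 9.25)² / 9.25 = 0.1689
χ² = 0.0811 + 0.1104 + 0.1689 = 0.3604 ≈ 0.360
Degrees of freedom = 3 − 1 = 2; critical value at α = 0.05 is 5.991.
Since 0.360 < 5.991, we fail to reject the null hypothesis — the data are consistent with the 12:3:1 ratio.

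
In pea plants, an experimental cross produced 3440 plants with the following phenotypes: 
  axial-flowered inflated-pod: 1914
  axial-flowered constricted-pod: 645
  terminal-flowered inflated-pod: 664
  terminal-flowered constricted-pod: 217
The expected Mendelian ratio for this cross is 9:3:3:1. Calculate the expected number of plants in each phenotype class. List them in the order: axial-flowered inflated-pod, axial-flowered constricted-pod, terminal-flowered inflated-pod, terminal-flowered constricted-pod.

Total ratio parts = 16. Expected numbers out of 3440:
  axial-flowered inflated-pod: 3440 × 9/16 = 1935
  axial-flowered constricted-pod: 3440 × 3/16 = 645
  terminal-flowered inflated-pod: 3440 × 3/16 = 645
  terminal-flowered constricted-pod: 3440 × 1/16 = 215

1935, 645, 645, 215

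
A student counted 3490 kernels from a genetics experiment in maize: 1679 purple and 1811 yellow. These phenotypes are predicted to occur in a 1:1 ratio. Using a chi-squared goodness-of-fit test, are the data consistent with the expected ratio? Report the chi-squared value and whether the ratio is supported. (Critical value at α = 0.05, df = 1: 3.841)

Under the 1:1 hypothesis (Σ ratio = 2, N = 3490):
  purple: 3490 × 1/2 = 1745
  yellow: 3490 × 1/2 = 1745
χ² = Σ (O − E)² / E
  purple: (1679 − 1745)² / 1745 = 2.4963
  yellow: (1811 − 1745)² / 1745 = 2.4963
χ² = 2.4963 + 2.4963 = 4.9926 ≈ 4.993
Degrees of freedom = 2 − 1 = 1; critical value at α = 0.05 is 3.841.
Since 4.993 > 3.841, we reject the null hypothesis — the data do not fit the 1:1 ratio.

4.993; not consistent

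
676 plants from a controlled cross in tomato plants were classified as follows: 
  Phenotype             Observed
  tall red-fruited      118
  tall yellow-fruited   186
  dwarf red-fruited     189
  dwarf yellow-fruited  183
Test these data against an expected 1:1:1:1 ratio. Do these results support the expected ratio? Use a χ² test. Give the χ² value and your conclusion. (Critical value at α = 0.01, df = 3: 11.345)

20.627; not consistent

Expected counts for N = 676 under a 1:1:1:1 ratio (total parts = 4):
  tall red-fruited: 676 × 1/4 = 169
  tall yellow-fruited: 676 × 1/4 = 169
  dwarf red-fruited: 676 × 1/4 = 169
  dwarf yellow-fruited: 676 × 1/4 = 169
χ² = Σ (O − E)² / E
  tall red-fruited: (118 − 169)² / 169 = 15.3905
  tall yellow-fruited: (186 − 169)² / 169 = 1.7101
  dwarf red-fruited: (189 − 169)² / 169 = 2.3669
  dwarf yellow-fruited: (183 − 169)² / 169 = 1.1598
χ² = 15.3905 + 1.7101 + 2.3669 + 1.1598 = 20.6273 ≈ 20.627
Degrees of freedom = 4 − 1 = 3; critical value at α = 0.01 is 11.345.
Since 20.627 > 11.345, we reject the null hypothesis — the data do not fit the 1:1:1:1 ratio.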